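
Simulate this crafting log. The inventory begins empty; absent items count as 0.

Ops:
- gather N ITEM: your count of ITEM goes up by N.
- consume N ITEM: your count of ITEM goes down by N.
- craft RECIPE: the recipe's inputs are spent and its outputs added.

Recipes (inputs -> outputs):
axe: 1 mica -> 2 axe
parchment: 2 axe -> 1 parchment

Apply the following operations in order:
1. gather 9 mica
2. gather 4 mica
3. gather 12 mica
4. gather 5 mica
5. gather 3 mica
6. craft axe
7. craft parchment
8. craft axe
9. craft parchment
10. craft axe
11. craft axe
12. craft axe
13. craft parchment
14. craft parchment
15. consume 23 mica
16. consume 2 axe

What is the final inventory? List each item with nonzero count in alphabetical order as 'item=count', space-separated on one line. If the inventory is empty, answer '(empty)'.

Answer: mica=5 parchment=4

Derivation:
After 1 (gather 9 mica): mica=9
After 2 (gather 4 mica): mica=13
After 3 (gather 12 mica): mica=25
After 4 (gather 5 mica): mica=30
After 5 (gather 3 mica): mica=33
After 6 (craft axe): axe=2 mica=32
After 7 (craft parchment): mica=32 parchment=1
After 8 (craft axe): axe=2 mica=31 parchment=1
After 9 (craft parchment): mica=31 parchment=2
After 10 (craft axe): axe=2 mica=30 parchment=2
After 11 (craft axe): axe=4 mica=29 parchment=2
After 12 (craft axe): axe=6 mica=28 parchment=2
After 13 (craft parchment): axe=4 mica=28 parchment=3
After 14 (craft parchment): axe=2 mica=28 parchment=4
After 15 (consume 23 mica): axe=2 mica=5 parchment=4
After 16 (consume 2 axe): mica=5 parchment=4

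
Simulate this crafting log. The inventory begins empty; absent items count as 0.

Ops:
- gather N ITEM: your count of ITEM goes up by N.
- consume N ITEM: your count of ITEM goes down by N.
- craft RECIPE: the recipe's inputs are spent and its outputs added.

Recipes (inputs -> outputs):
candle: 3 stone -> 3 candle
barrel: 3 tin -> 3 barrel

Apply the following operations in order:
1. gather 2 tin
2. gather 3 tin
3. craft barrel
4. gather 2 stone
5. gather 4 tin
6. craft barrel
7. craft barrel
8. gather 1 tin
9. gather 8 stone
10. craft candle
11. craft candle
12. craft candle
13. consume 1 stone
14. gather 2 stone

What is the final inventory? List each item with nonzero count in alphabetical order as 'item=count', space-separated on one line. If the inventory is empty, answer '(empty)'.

After 1 (gather 2 tin): tin=2
After 2 (gather 3 tin): tin=5
After 3 (craft barrel): barrel=3 tin=2
After 4 (gather 2 stone): barrel=3 stone=2 tin=2
After 5 (gather 4 tin): barrel=3 stone=2 tin=6
After 6 (craft barrel): barrel=6 stone=2 tin=3
After 7 (craft barrel): barrel=9 stone=2
After 8 (gather 1 tin): barrel=9 stone=2 tin=1
After 9 (gather 8 stone): barrel=9 stone=10 tin=1
After 10 (craft candle): barrel=9 candle=3 stone=7 tin=1
After 11 (craft candle): barrel=9 candle=6 stone=4 tin=1
After 12 (craft candle): barrel=9 candle=9 stone=1 tin=1
After 13 (consume 1 stone): barrel=9 candle=9 tin=1
After 14 (gather 2 stone): barrel=9 candle=9 stone=2 tin=1

Answer: barrel=9 candle=9 stone=2 tin=1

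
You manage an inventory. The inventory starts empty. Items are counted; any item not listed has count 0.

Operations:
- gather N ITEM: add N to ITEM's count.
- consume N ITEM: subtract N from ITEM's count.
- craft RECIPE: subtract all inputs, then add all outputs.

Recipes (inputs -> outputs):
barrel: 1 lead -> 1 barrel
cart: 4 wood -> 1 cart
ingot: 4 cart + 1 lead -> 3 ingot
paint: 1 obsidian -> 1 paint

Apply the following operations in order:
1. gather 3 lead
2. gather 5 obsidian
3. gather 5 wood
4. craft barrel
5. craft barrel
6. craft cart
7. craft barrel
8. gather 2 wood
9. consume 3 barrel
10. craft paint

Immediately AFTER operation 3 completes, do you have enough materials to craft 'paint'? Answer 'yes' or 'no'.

After 1 (gather 3 lead): lead=3
After 2 (gather 5 obsidian): lead=3 obsidian=5
After 3 (gather 5 wood): lead=3 obsidian=5 wood=5

Answer: yes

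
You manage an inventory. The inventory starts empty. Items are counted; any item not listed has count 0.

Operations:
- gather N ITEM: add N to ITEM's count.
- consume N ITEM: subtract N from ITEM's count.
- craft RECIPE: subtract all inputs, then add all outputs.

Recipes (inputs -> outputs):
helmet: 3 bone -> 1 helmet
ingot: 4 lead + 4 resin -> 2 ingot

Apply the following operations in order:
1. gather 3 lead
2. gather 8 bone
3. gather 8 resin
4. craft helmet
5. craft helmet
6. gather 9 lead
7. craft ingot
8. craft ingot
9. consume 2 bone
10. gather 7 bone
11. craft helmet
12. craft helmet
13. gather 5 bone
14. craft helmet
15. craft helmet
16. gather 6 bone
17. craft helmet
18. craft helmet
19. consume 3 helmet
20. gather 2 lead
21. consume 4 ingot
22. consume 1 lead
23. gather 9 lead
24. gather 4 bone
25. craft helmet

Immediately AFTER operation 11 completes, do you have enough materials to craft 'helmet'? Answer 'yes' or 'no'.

Answer: yes

Derivation:
After 1 (gather 3 lead): lead=3
After 2 (gather 8 bone): bone=8 lead=3
After 3 (gather 8 resin): bone=8 lead=3 resin=8
After 4 (craft helmet): bone=5 helmet=1 lead=3 resin=8
After 5 (craft helmet): bone=2 helmet=2 lead=3 resin=8
After 6 (gather 9 lead): bone=2 helmet=2 lead=12 resin=8
After 7 (craft ingot): bone=2 helmet=2 ingot=2 lead=8 resin=4
After 8 (craft ingot): bone=2 helmet=2 ingot=4 lead=4
After 9 (consume 2 bone): helmet=2 ingot=4 lead=4
After 10 (gather 7 bone): bone=7 helmet=2 ingot=4 lead=4
After 11 (craft helmet): bone=4 helmet=3 ingot=4 lead=4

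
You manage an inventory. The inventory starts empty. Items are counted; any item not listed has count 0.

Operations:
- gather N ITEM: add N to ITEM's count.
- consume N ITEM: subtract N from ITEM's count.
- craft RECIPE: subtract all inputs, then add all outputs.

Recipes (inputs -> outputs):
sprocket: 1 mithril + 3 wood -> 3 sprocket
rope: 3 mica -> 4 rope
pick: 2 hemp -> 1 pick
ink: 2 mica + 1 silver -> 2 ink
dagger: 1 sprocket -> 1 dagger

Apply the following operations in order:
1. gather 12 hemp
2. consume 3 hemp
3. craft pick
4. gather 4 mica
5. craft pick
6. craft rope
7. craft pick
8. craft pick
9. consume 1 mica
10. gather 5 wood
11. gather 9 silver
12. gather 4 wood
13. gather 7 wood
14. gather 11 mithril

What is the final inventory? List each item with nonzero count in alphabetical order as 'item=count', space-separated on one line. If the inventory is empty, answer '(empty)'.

After 1 (gather 12 hemp): hemp=12
After 2 (consume 3 hemp): hemp=9
After 3 (craft pick): hemp=7 pick=1
After 4 (gather 4 mica): hemp=7 mica=4 pick=1
After 5 (craft pick): hemp=5 mica=4 pick=2
After 6 (craft rope): hemp=5 mica=1 pick=2 rope=4
After 7 (craft pick): hemp=3 mica=1 pick=3 rope=4
After 8 (craft pick): hemp=1 mica=1 pick=4 rope=4
After 9 (consume 1 mica): hemp=1 pick=4 rope=4
After 10 (gather 5 wood): hemp=1 pick=4 rope=4 wood=5
After 11 (gather 9 silver): hemp=1 pick=4 rope=4 silver=9 wood=5
After 12 (gather 4 wood): hemp=1 pick=4 rope=4 silver=9 wood=9
After 13 (gather 7 wood): hemp=1 pick=4 rope=4 silver=9 wood=16
After 14 (gather 11 mithril): hemp=1 mithril=11 pick=4 rope=4 silver=9 wood=16

Answer: hemp=1 mithril=11 pick=4 rope=4 silver=9 wood=16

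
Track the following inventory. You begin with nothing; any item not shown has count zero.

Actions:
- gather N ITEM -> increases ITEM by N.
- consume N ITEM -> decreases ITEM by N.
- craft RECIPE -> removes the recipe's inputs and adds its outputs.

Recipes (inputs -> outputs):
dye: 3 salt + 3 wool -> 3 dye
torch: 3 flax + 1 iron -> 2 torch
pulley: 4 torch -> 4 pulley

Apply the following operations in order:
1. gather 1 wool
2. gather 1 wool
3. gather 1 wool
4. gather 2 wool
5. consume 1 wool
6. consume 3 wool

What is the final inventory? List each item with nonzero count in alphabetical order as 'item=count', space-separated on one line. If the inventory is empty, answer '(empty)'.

After 1 (gather 1 wool): wool=1
After 2 (gather 1 wool): wool=2
After 3 (gather 1 wool): wool=3
After 4 (gather 2 wool): wool=5
After 5 (consume 1 wool): wool=4
After 6 (consume 3 wool): wool=1

Answer: wool=1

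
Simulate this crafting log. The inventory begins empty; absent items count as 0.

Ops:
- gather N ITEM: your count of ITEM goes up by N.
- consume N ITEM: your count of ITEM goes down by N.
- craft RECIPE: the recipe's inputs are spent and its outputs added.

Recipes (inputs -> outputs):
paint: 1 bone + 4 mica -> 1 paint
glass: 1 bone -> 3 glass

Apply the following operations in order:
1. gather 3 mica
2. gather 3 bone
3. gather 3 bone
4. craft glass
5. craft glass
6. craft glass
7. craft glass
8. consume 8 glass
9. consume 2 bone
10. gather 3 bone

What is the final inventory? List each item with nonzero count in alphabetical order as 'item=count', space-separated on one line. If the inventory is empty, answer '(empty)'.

Answer: bone=3 glass=4 mica=3

Derivation:
After 1 (gather 3 mica): mica=3
After 2 (gather 3 bone): bone=3 mica=3
After 3 (gather 3 bone): bone=6 mica=3
After 4 (craft glass): bone=5 glass=3 mica=3
After 5 (craft glass): bone=4 glass=6 mica=3
After 6 (craft glass): bone=3 glass=9 mica=3
After 7 (craft glass): bone=2 glass=12 mica=3
After 8 (consume 8 glass): bone=2 glass=4 mica=3
After 9 (consume 2 bone): glass=4 mica=3
After 10 (gather 3 bone): bone=3 glass=4 mica=3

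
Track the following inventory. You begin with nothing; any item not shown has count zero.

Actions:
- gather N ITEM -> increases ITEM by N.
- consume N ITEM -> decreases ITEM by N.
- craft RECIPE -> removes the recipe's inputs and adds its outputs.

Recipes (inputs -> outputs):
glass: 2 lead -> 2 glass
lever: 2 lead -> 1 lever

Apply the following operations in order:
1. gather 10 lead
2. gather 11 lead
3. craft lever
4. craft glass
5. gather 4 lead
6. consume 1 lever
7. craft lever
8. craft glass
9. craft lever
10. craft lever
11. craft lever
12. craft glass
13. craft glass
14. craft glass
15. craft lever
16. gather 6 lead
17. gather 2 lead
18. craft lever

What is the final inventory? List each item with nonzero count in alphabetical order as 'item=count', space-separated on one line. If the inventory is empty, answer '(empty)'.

Answer: glass=10 lead=9 lever=6

Derivation:
After 1 (gather 10 lead): lead=10
After 2 (gather 11 lead): lead=21
After 3 (craft lever): lead=19 lever=1
After 4 (craft glass): glass=2 lead=17 lever=1
After 5 (gather 4 lead): glass=2 lead=21 lever=1
After 6 (consume 1 lever): glass=2 lead=21
After 7 (craft lever): glass=2 lead=19 lever=1
After 8 (craft glass): glass=4 lead=17 lever=1
After 9 (craft lever): glass=4 lead=15 lever=2
After 10 (craft lever): glass=4 lead=13 lever=3
After 11 (craft lever): glass=4 lead=11 lever=4
After 12 (craft glass): glass=6 lead=9 lever=4
After 13 (craft glass): glass=8 lead=7 lever=4
After 14 (craft glass): glass=10 lead=5 lever=4
After 15 (craft lever): glass=10 lead=3 lever=5
After 16 (gather 6 lead): glass=10 lead=9 lever=5
After 17 (gather 2 lead): glass=10 lead=11 lever=5
After 18 (craft lever): glass=10 lead=9 lever=6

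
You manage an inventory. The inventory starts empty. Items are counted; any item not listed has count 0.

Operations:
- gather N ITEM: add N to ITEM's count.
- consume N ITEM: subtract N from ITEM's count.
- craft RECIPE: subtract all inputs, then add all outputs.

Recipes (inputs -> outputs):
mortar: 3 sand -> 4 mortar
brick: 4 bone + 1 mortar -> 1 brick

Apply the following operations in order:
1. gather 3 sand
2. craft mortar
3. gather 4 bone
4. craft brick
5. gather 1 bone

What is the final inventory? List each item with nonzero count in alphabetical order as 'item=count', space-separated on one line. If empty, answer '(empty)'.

After 1 (gather 3 sand): sand=3
After 2 (craft mortar): mortar=4
After 3 (gather 4 bone): bone=4 mortar=4
After 4 (craft brick): brick=1 mortar=3
After 5 (gather 1 bone): bone=1 brick=1 mortar=3

Answer: bone=1 brick=1 mortar=3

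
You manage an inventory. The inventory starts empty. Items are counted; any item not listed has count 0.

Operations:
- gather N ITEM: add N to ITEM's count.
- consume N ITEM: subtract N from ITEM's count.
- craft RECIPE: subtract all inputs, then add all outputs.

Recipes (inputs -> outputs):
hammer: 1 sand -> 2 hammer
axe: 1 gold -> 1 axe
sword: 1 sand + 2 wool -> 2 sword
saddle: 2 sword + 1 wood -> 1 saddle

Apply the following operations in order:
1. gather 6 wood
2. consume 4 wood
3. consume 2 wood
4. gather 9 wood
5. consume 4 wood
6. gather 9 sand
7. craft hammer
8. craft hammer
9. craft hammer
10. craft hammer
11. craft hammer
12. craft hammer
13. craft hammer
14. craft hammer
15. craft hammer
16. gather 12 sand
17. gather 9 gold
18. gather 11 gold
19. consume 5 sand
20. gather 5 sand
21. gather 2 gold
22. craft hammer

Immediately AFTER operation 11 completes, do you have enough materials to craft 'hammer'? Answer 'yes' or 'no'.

Answer: yes

Derivation:
After 1 (gather 6 wood): wood=6
After 2 (consume 4 wood): wood=2
After 3 (consume 2 wood): (empty)
After 4 (gather 9 wood): wood=9
After 5 (consume 4 wood): wood=5
After 6 (gather 9 sand): sand=9 wood=5
After 7 (craft hammer): hammer=2 sand=8 wood=5
After 8 (craft hammer): hammer=4 sand=7 wood=5
After 9 (craft hammer): hammer=6 sand=6 wood=5
After 10 (craft hammer): hammer=8 sand=5 wood=5
After 11 (craft hammer): hammer=10 sand=4 wood=5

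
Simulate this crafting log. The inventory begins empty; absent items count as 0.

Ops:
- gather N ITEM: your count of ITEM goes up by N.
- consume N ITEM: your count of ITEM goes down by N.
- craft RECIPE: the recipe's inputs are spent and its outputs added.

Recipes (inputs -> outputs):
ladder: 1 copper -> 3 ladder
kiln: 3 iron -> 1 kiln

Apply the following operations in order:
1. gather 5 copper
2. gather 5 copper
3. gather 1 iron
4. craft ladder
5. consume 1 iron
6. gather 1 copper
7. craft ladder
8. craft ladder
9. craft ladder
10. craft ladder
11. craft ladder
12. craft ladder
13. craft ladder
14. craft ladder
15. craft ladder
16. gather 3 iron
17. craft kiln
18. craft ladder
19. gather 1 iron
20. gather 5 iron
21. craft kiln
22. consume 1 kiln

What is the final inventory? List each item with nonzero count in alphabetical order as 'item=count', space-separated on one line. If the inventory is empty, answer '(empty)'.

Answer: iron=3 kiln=1 ladder=33

Derivation:
After 1 (gather 5 copper): copper=5
After 2 (gather 5 copper): copper=10
After 3 (gather 1 iron): copper=10 iron=1
After 4 (craft ladder): copper=9 iron=1 ladder=3
After 5 (consume 1 iron): copper=9 ladder=3
After 6 (gather 1 copper): copper=10 ladder=3
After 7 (craft ladder): copper=9 ladder=6
After 8 (craft ladder): copper=8 ladder=9
After 9 (craft ladder): copper=7 ladder=12
After 10 (craft ladder): copper=6 ladder=15
After 11 (craft ladder): copper=5 ladder=18
After 12 (craft ladder): copper=4 ladder=21
After 13 (craft ladder): copper=3 ladder=24
After 14 (craft ladder): copper=2 ladder=27
After 15 (craft ladder): copper=1 ladder=30
After 16 (gather 3 iron): copper=1 iron=3 ladder=30
After 17 (craft kiln): copper=1 kiln=1 ladder=30
After 18 (craft ladder): kiln=1 ladder=33
After 19 (gather 1 iron): iron=1 kiln=1 ladder=33
After 20 (gather 5 iron): iron=6 kiln=1 ladder=33
After 21 (craft kiln): iron=3 kiln=2 ladder=33
After 22 (consume 1 kiln): iron=3 kiln=1 ladder=33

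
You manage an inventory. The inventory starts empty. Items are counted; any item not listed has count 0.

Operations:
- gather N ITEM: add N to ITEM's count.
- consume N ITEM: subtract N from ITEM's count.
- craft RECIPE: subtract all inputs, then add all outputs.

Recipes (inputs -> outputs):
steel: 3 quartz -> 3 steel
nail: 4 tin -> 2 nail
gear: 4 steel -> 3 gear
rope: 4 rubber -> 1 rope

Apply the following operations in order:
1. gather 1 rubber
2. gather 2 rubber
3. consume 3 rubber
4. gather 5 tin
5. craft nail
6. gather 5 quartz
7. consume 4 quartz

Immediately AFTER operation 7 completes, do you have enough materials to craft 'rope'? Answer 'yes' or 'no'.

Answer: no

Derivation:
After 1 (gather 1 rubber): rubber=1
After 2 (gather 2 rubber): rubber=3
After 3 (consume 3 rubber): (empty)
After 4 (gather 5 tin): tin=5
After 5 (craft nail): nail=2 tin=1
After 6 (gather 5 quartz): nail=2 quartz=5 tin=1
After 7 (consume 4 quartz): nail=2 quartz=1 tin=1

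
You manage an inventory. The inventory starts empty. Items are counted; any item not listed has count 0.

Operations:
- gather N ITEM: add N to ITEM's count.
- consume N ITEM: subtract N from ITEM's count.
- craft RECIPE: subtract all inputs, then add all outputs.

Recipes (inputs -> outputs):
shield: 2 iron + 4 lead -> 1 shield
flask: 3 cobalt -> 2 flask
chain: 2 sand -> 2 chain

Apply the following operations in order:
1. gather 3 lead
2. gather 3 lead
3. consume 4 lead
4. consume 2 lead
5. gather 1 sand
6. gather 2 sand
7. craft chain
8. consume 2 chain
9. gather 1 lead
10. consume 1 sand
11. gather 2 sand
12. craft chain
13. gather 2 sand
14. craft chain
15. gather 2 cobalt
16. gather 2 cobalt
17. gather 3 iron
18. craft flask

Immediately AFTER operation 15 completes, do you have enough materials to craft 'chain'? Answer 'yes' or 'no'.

Answer: no

Derivation:
After 1 (gather 3 lead): lead=3
After 2 (gather 3 lead): lead=6
After 3 (consume 4 lead): lead=2
After 4 (consume 2 lead): (empty)
After 5 (gather 1 sand): sand=1
After 6 (gather 2 sand): sand=3
After 7 (craft chain): chain=2 sand=1
After 8 (consume 2 chain): sand=1
After 9 (gather 1 lead): lead=1 sand=1
After 10 (consume 1 sand): lead=1
After 11 (gather 2 sand): lead=1 sand=2
After 12 (craft chain): chain=2 lead=1
After 13 (gather 2 sand): chain=2 lead=1 sand=2
After 14 (craft chain): chain=4 lead=1
After 15 (gather 2 cobalt): chain=4 cobalt=2 lead=1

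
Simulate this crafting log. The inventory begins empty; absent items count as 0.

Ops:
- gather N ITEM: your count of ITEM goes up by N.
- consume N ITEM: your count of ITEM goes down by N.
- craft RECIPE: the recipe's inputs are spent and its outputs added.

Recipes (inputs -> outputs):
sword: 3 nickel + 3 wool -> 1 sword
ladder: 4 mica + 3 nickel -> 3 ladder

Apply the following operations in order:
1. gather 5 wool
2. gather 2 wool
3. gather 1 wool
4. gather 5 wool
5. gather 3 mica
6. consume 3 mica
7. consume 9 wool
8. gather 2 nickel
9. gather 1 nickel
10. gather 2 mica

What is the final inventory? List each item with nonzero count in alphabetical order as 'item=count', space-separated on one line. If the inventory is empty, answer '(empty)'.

Answer: mica=2 nickel=3 wool=4

Derivation:
After 1 (gather 5 wool): wool=5
After 2 (gather 2 wool): wool=7
After 3 (gather 1 wool): wool=8
After 4 (gather 5 wool): wool=13
After 5 (gather 3 mica): mica=3 wool=13
After 6 (consume 3 mica): wool=13
After 7 (consume 9 wool): wool=4
After 8 (gather 2 nickel): nickel=2 wool=4
After 9 (gather 1 nickel): nickel=3 wool=4
After 10 (gather 2 mica): mica=2 nickel=3 wool=4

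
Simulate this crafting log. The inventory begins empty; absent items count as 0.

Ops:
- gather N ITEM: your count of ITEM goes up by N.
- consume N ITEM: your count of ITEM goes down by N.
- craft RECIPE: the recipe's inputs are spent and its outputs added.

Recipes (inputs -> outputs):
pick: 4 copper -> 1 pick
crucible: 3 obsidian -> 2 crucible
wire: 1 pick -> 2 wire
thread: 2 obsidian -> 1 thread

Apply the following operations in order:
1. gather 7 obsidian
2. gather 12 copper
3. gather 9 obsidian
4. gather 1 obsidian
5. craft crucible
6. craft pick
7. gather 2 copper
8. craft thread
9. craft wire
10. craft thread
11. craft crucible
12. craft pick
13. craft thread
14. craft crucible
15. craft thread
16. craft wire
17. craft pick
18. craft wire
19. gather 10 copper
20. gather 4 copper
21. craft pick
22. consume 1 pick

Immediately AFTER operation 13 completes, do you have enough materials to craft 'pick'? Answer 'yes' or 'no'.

Answer: yes

Derivation:
After 1 (gather 7 obsidian): obsidian=7
After 2 (gather 12 copper): copper=12 obsidian=7
After 3 (gather 9 obsidian): copper=12 obsidian=16
After 4 (gather 1 obsidian): copper=12 obsidian=17
After 5 (craft crucible): copper=12 crucible=2 obsidian=14
After 6 (craft pick): copper=8 crucible=2 obsidian=14 pick=1
After 7 (gather 2 copper): copper=10 crucible=2 obsidian=14 pick=1
After 8 (craft thread): copper=10 crucible=2 obsidian=12 pick=1 thread=1
After 9 (craft wire): copper=10 crucible=2 obsidian=12 thread=1 wire=2
After 10 (craft thread): copper=10 crucible=2 obsidian=10 thread=2 wire=2
After 11 (craft crucible): copper=10 crucible=4 obsidian=7 thread=2 wire=2
After 12 (craft pick): copper=6 crucible=4 obsidian=7 pick=1 thread=2 wire=2
After 13 (craft thread): copper=6 crucible=4 obsidian=5 pick=1 thread=3 wire=2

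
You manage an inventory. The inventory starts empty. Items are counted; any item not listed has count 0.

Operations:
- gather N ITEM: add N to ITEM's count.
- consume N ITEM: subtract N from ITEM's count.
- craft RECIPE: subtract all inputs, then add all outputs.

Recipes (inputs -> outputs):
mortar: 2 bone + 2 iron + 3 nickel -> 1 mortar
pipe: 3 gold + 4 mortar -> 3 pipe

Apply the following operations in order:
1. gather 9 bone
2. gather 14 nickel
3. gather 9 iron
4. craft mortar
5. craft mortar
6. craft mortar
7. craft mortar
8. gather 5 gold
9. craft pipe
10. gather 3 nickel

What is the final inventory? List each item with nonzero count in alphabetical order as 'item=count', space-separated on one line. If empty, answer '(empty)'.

After 1 (gather 9 bone): bone=9
After 2 (gather 14 nickel): bone=9 nickel=14
After 3 (gather 9 iron): bone=9 iron=9 nickel=14
After 4 (craft mortar): bone=7 iron=7 mortar=1 nickel=11
After 5 (craft mortar): bone=5 iron=5 mortar=2 nickel=8
After 6 (craft mortar): bone=3 iron=3 mortar=3 nickel=5
After 7 (craft mortar): bone=1 iron=1 mortar=4 nickel=2
After 8 (gather 5 gold): bone=1 gold=5 iron=1 mortar=4 nickel=2
After 9 (craft pipe): bone=1 gold=2 iron=1 nickel=2 pipe=3
After 10 (gather 3 nickel): bone=1 gold=2 iron=1 nickel=5 pipe=3

Answer: bone=1 gold=2 iron=1 nickel=5 pipe=3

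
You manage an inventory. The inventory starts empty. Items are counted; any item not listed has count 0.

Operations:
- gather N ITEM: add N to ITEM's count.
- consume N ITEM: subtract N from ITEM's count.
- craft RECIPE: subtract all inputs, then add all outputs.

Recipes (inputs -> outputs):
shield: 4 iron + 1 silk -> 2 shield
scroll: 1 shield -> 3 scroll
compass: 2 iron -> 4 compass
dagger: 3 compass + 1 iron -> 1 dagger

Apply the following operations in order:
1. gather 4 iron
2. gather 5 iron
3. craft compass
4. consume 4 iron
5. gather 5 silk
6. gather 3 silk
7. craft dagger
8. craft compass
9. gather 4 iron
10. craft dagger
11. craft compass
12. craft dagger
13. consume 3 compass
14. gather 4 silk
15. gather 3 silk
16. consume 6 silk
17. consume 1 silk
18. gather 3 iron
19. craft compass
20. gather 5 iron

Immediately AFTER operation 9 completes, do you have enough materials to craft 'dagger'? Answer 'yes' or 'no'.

Answer: yes

Derivation:
After 1 (gather 4 iron): iron=4
After 2 (gather 5 iron): iron=9
After 3 (craft compass): compass=4 iron=7
After 4 (consume 4 iron): compass=4 iron=3
After 5 (gather 5 silk): compass=4 iron=3 silk=5
After 6 (gather 3 silk): compass=4 iron=3 silk=8
After 7 (craft dagger): compass=1 dagger=1 iron=2 silk=8
After 8 (craft compass): compass=5 dagger=1 silk=8
After 9 (gather 4 iron): compass=5 dagger=1 iron=4 silk=8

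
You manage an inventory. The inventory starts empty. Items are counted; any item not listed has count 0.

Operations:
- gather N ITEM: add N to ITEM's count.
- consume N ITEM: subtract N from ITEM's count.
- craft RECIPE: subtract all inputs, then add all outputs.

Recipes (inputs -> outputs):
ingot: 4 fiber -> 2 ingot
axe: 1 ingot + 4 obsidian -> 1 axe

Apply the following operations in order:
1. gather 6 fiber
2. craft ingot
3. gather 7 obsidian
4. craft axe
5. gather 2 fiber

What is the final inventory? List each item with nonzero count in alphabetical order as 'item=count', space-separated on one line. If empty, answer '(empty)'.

Answer: axe=1 fiber=4 ingot=1 obsidian=3

Derivation:
After 1 (gather 6 fiber): fiber=6
After 2 (craft ingot): fiber=2 ingot=2
After 3 (gather 7 obsidian): fiber=2 ingot=2 obsidian=7
After 4 (craft axe): axe=1 fiber=2 ingot=1 obsidian=3
After 5 (gather 2 fiber): axe=1 fiber=4 ingot=1 obsidian=3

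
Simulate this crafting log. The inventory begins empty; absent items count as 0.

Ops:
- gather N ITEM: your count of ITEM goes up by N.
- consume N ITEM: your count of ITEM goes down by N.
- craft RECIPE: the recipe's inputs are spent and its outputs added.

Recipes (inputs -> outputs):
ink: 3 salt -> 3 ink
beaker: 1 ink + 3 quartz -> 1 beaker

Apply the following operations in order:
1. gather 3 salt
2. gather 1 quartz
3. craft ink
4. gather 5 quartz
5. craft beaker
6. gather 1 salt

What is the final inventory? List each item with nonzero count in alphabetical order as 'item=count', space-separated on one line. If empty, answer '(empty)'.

Answer: beaker=1 ink=2 quartz=3 salt=1

Derivation:
After 1 (gather 3 salt): salt=3
After 2 (gather 1 quartz): quartz=1 salt=3
After 3 (craft ink): ink=3 quartz=1
After 4 (gather 5 quartz): ink=3 quartz=6
After 5 (craft beaker): beaker=1 ink=2 quartz=3
After 6 (gather 1 salt): beaker=1 ink=2 quartz=3 salt=1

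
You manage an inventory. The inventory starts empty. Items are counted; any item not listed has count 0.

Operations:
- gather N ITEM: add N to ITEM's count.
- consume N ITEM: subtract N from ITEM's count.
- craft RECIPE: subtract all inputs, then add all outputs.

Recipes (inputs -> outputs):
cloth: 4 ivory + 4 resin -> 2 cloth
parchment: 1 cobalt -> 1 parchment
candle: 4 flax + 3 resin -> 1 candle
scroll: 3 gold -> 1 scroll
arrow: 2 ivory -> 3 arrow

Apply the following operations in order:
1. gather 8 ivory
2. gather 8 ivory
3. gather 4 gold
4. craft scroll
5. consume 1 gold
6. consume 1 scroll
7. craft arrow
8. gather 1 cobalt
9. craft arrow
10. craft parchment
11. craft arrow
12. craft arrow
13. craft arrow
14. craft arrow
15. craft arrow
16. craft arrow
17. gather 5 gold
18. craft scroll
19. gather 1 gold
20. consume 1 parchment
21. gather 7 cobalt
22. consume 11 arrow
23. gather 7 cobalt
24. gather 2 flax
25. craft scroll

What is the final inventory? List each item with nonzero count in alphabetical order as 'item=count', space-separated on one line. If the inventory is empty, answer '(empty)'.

Answer: arrow=13 cobalt=14 flax=2 scroll=2

Derivation:
After 1 (gather 8 ivory): ivory=8
After 2 (gather 8 ivory): ivory=16
After 3 (gather 4 gold): gold=4 ivory=16
After 4 (craft scroll): gold=1 ivory=16 scroll=1
After 5 (consume 1 gold): ivory=16 scroll=1
After 6 (consume 1 scroll): ivory=16
After 7 (craft arrow): arrow=3 ivory=14
After 8 (gather 1 cobalt): arrow=3 cobalt=1 ivory=14
After 9 (craft arrow): arrow=6 cobalt=1 ivory=12
After 10 (craft parchment): arrow=6 ivory=12 parchment=1
After 11 (craft arrow): arrow=9 ivory=10 parchment=1
After 12 (craft arrow): arrow=12 ivory=8 parchment=1
After 13 (craft arrow): arrow=15 ivory=6 parchment=1
After 14 (craft arrow): arrow=18 ivory=4 parchment=1
After 15 (craft arrow): arrow=21 ivory=2 parchment=1
After 16 (craft arrow): arrow=24 parchment=1
After 17 (gather 5 gold): arrow=24 gold=5 parchment=1
After 18 (craft scroll): arrow=24 gold=2 parchment=1 scroll=1
After 19 (gather 1 gold): arrow=24 gold=3 parchment=1 scroll=1
After 20 (consume 1 parchment): arrow=24 gold=3 scroll=1
After 21 (gather 7 cobalt): arrow=24 cobalt=7 gold=3 scroll=1
After 22 (consume 11 arrow): arrow=13 cobalt=7 gold=3 scroll=1
After 23 (gather 7 cobalt): arrow=13 cobalt=14 gold=3 scroll=1
After 24 (gather 2 flax): arrow=13 cobalt=14 flax=2 gold=3 scroll=1
After 25 (craft scroll): arrow=13 cobalt=14 flax=2 scroll=2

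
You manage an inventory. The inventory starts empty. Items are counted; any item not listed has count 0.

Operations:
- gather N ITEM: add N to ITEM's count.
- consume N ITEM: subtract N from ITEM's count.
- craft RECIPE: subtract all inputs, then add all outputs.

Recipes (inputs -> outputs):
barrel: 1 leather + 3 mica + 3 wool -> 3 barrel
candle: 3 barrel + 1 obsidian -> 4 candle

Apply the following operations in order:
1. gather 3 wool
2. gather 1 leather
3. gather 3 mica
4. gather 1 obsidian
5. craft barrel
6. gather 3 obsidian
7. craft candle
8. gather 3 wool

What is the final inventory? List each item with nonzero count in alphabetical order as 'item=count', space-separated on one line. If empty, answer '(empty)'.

After 1 (gather 3 wool): wool=3
After 2 (gather 1 leather): leather=1 wool=3
After 3 (gather 3 mica): leather=1 mica=3 wool=3
After 4 (gather 1 obsidian): leather=1 mica=3 obsidian=1 wool=3
After 5 (craft barrel): barrel=3 obsidian=1
After 6 (gather 3 obsidian): barrel=3 obsidian=4
After 7 (craft candle): candle=4 obsidian=3
After 8 (gather 3 wool): candle=4 obsidian=3 wool=3

Answer: candle=4 obsidian=3 wool=3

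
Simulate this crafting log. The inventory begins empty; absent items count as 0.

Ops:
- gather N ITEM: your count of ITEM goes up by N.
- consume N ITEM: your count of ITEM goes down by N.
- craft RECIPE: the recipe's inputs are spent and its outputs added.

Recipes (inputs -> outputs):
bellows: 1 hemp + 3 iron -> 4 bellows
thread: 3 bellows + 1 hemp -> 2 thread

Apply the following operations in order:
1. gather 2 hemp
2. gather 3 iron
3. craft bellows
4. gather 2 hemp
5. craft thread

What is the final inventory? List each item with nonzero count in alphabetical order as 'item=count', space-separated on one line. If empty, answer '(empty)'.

After 1 (gather 2 hemp): hemp=2
After 2 (gather 3 iron): hemp=2 iron=3
After 3 (craft bellows): bellows=4 hemp=1
After 4 (gather 2 hemp): bellows=4 hemp=3
After 5 (craft thread): bellows=1 hemp=2 thread=2

Answer: bellows=1 hemp=2 thread=2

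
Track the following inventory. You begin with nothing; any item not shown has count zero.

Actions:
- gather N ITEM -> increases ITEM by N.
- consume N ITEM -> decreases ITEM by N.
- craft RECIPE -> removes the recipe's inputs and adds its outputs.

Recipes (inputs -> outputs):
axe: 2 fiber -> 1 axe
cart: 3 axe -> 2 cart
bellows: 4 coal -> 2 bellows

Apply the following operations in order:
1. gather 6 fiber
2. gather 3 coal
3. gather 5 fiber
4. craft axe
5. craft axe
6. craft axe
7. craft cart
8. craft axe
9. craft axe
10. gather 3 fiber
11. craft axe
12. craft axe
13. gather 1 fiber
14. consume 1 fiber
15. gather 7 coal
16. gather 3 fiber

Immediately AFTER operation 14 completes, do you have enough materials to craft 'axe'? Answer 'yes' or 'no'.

Answer: no

Derivation:
After 1 (gather 6 fiber): fiber=6
After 2 (gather 3 coal): coal=3 fiber=6
After 3 (gather 5 fiber): coal=3 fiber=11
After 4 (craft axe): axe=1 coal=3 fiber=9
After 5 (craft axe): axe=2 coal=3 fiber=7
After 6 (craft axe): axe=3 coal=3 fiber=5
After 7 (craft cart): cart=2 coal=3 fiber=5
After 8 (craft axe): axe=1 cart=2 coal=3 fiber=3
After 9 (craft axe): axe=2 cart=2 coal=3 fiber=1
After 10 (gather 3 fiber): axe=2 cart=2 coal=3 fiber=4
After 11 (craft axe): axe=3 cart=2 coal=3 fiber=2
After 12 (craft axe): axe=4 cart=2 coal=3
After 13 (gather 1 fiber): axe=4 cart=2 coal=3 fiber=1
After 14 (consume 1 fiber): axe=4 cart=2 coal=3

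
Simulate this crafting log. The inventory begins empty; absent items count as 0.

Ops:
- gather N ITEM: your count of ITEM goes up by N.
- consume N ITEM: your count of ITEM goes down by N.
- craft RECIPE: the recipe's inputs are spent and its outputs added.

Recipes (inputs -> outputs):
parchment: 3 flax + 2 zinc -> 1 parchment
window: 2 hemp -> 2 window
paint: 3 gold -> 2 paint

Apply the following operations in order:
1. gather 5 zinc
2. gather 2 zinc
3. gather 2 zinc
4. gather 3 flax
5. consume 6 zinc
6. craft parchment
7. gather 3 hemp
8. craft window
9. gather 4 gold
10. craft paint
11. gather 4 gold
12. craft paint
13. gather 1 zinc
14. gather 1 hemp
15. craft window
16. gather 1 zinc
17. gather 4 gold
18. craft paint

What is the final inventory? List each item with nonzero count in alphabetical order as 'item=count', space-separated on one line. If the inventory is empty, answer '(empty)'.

After 1 (gather 5 zinc): zinc=5
After 2 (gather 2 zinc): zinc=7
After 3 (gather 2 zinc): zinc=9
After 4 (gather 3 flax): flax=3 zinc=9
After 5 (consume 6 zinc): flax=3 zinc=3
After 6 (craft parchment): parchment=1 zinc=1
After 7 (gather 3 hemp): hemp=3 parchment=1 zinc=1
After 8 (craft window): hemp=1 parchment=1 window=2 zinc=1
After 9 (gather 4 gold): gold=4 hemp=1 parchment=1 window=2 zinc=1
After 10 (craft paint): gold=1 hemp=1 paint=2 parchment=1 window=2 zinc=1
After 11 (gather 4 gold): gold=5 hemp=1 paint=2 parchment=1 window=2 zinc=1
After 12 (craft paint): gold=2 hemp=1 paint=4 parchment=1 window=2 zinc=1
After 13 (gather 1 zinc): gold=2 hemp=1 paint=4 parchment=1 window=2 zinc=2
After 14 (gather 1 hemp): gold=2 hemp=2 paint=4 parchment=1 window=2 zinc=2
After 15 (craft window): gold=2 paint=4 parchment=1 window=4 zinc=2
After 16 (gather 1 zinc): gold=2 paint=4 parchment=1 window=4 zinc=3
After 17 (gather 4 gold): gold=6 paint=4 parchment=1 window=4 zinc=3
After 18 (craft paint): gold=3 paint=6 parchment=1 window=4 zinc=3

Answer: gold=3 paint=6 parchment=1 window=4 zinc=3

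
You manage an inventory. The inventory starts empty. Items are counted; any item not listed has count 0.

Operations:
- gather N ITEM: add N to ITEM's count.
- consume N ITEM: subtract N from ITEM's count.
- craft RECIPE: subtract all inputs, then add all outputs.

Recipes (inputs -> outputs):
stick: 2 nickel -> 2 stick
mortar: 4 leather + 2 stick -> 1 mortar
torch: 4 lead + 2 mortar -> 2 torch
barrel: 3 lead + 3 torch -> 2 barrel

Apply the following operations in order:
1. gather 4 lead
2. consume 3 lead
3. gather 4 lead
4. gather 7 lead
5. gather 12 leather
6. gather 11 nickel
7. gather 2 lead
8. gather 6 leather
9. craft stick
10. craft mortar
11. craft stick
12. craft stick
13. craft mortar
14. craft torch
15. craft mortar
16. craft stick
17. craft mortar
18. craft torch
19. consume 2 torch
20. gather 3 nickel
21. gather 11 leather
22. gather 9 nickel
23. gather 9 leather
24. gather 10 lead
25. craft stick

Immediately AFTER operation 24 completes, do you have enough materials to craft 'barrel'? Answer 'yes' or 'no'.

Answer: no

Derivation:
After 1 (gather 4 lead): lead=4
After 2 (consume 3 lead): lead=1
After 3 (gather 4 lead): lead=5
After 4 (gather 7 lead): lead=12
After 5 (gather 12 leather): lead=12 leather=12
After 6 (gather 11 nickel): lead=12 leather=12 nickel=11
After 7 (gather 2 lead): lead=14 leather=12 nickel=11
After 8 (gather 6 leather): lead=14 leather=18 nickel=11
After 9 (craft stick): lead=14 leather=18 nickel=9 stick=2
After 10 (craft mortar): lead=14 leather=14 mortar=1 nickel=9
After 11 (craft stick): lead=14 leather=14 mortar=1 nickel=7 stick=2
After 12 (craft stick): lead=14 leather=14 mortar=1 nickel=5 stick=4
After 13 (craft mortar): lead=14 leather=10 mortar=2 nickel=5 stick=2
After 14 (craft torch): lead=10 leather=10 nickel=5 stick=2 torch=2
After 15 (craft mortar): lead=10 leather=6 mortar=1 nickel=5 torch=2
After 16 (craft stick): lead=10 leather=6 mortar=1 nickel=3 stick=2 torch=2
After 17 (craft mortar): lead=10 leather=2 mortar=2 nickel=3 torch=2
After 18 (craft torch): lead=6 leather=2 nickel=3 torch=4
After 19 (consume 2 torch): lead=6 leather=2 nickel=3 torch=2
After 20 (gather 3 nickel): lead=6 leather=2 nickel=6 torch=2
After 21 (gather 11 leather): lead=6 leather=13 nickel=6 torch=2
After 22 (gather 9 nickel): lead=6 leather=13 nickel=15 torch=2
After 23 (gather 9 leather): lead=6 leather=22 nickel=15 torch=2
After 24 (gather 10 lead): lead=16 leather=22 nickel=15 torch=2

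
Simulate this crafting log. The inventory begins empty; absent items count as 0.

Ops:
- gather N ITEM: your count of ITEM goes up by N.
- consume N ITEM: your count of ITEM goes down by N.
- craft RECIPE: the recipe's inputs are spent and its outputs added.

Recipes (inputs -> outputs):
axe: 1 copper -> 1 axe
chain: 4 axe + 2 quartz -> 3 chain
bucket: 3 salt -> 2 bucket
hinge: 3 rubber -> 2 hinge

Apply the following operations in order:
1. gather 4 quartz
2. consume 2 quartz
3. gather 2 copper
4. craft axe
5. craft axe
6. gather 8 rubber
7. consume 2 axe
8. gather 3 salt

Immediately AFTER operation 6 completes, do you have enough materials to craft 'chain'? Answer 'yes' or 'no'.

Answer: no

Derivation:
After 1 (gather 4 quartz): quartz=4
After 2 (consume 2 quartz): quartz=2
After 3 (gather 2 copper): copper=2 quartz=2
After 4 (craft axe): axe=1 copper=1 quartz=2
After 5 (craft axe): axe=2 quartz=2
After 6 (gather 8 rubber): axe=2 quartz=2 rubber=8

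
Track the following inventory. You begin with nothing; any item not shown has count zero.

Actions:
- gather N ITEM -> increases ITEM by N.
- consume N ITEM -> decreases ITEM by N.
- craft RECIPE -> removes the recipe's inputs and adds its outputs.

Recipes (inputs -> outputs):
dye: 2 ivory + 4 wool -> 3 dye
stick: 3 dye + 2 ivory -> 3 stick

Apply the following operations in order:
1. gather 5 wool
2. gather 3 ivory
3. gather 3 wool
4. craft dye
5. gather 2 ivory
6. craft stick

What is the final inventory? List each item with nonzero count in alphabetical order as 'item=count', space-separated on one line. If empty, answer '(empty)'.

After 1 (gather 5 wool): wool=5
After 2 (gather 3 ivory): ivory=3 wool=5
After 3 (gather 3 wool): ivory=3 wool=8
After 4 (craft dye): dye=3 ivory=1 wool=4
After 5 (gather 2 ivory): dye=3 ivory=3 wool=4
After 6 (craft stick): ivory=1 stick=3 wool=4

Answer: ivory=1 stick=3 wool=4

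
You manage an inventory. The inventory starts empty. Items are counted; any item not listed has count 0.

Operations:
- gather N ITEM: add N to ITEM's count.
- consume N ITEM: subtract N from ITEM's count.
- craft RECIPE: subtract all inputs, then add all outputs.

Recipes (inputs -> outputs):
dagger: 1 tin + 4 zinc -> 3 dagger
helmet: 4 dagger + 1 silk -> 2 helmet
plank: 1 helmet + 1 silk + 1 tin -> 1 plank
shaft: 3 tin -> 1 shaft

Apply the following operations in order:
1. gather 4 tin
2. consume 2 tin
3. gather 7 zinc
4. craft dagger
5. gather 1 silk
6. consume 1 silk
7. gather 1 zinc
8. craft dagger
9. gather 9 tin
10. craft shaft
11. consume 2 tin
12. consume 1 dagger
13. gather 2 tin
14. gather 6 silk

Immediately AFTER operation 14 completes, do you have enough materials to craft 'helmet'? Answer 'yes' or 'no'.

After 1 (gather 4 tin): tin=4
After 2 (consume 2 tin): tin=2
After 3 (gather 7 zinc): tin=2 zinc=7
After 4 (craft dagger): dagger=3 tin=1 zinc=3
After 5 (gather 1 silk): dagger=3 silk=1 tin=1 zinc=3
After 6 (consume 1 silk): dagger=3 tin=1 zinc=3
After 7 (gather 1 zinc): dagger=3 tin=1 zinc=4
After 8 (craft dagger): dagger=6
After 9 (gather 9 tin): dagger=6 tin=9
After 10 (craft shaft): dagger=6 shaft=1 tin=6
After 11 (consume 2 tin): dagger=6 shaft=1 tin=4
After 12 (consume 1 dagger): dagger=5 shaft=1 tin=4
After 13 (gather 2 tin): dagger=5 shaft=1 tin=6
After 14 (gather 6 silk): dagger=5 shaft=1 silk=6 tin=6

Answer: yes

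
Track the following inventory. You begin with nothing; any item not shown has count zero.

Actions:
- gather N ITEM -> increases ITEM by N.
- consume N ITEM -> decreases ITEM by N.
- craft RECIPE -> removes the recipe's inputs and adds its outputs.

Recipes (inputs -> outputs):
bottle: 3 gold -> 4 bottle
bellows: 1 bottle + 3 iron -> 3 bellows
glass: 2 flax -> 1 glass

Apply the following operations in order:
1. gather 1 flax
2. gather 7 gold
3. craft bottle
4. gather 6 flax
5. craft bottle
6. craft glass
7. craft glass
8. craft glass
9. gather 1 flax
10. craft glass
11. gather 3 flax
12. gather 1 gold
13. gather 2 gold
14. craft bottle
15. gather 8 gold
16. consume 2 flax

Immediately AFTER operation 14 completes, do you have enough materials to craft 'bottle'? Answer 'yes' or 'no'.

Answer: no

Derivation:
After 1 (gather 1 flax): flax=1
After 2 (gather 7 gold): flax=1 gold=7
After 3 (craft bottle): bottle=4 flax=1 gold=4
After 4 (gather 6 flax): bottle=4 flax=7 gold=4
After 5 (craft bottle): bottle=8 flax=7 gold=1
After 6 (craft glass): bottle=8 flax=5 glass=1 gold=1
After 7 (craft glass): bottle=8 flax=3 glass=2 gold=1
After 8 (craft glass): bottle=8 flax=1 glass=3 gold=1
After 9 (gather 1 flax): bottle=8 flax=2 glass=3 gold=1
After 10 (craft glass): bottle=8 glass=4 gold=1
After 11 (gather 3 flax): bottle=8 flax=3 glass=4 gold=1
After 12 (gather 1 gold): bottle=8 flax=3 glass=4 gold=2
After 13 (gather 2 gold): bottle=8 flax=3 glass=4 gold=4
After 14 (craft bottle): bottle=12 flax=3 glass=4 gold=1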